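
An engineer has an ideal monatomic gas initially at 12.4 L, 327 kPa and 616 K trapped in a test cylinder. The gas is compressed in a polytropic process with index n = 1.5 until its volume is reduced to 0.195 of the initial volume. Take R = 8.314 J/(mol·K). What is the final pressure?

3800 kPa

Polytropic n=1.5: T₂ = T₁(V₁/V₂)^(n−1) = 616×(5.13)^0.50 = 1390 K; P₂ = P₁(V₁/V₂)^n = 3800 kPa.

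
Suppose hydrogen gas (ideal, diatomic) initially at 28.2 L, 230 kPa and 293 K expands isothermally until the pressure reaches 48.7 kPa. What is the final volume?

133 L

Isothermal: T stays 293 K; PV = const ⇒ V₂ = 133 L, P₂ = 48.7 kPa.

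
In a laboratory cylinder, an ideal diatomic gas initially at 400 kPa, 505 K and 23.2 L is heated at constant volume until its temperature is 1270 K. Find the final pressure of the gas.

1010 kPa

Isochoric: V stays 23.2 L; P/T = const ⇒ T₂ = 1270 K, P₂ = 1010 kPa.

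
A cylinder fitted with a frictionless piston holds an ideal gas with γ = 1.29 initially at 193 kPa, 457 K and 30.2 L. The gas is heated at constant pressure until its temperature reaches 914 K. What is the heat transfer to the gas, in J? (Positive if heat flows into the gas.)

n = P₁V₁/(RT₁) = 193×30.2/(8.314×457) = 1.53 mol.
Isobaric: P stays 193 kPa; V/T = const ⇒ T₂ = 914 K, V₂ = 60.4 L.
W = PΔV = 193×(60.4−30.2) kPa·L = 5830 J.
ΔU = nCvΔT = 1.53×28.7×(914−457) = 20100 J.
Q = ΔU + W = nCpΔT = 25900 J.

25900 J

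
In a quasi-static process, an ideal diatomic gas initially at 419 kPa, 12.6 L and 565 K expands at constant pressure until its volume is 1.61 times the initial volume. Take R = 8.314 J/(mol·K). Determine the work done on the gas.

-3220 J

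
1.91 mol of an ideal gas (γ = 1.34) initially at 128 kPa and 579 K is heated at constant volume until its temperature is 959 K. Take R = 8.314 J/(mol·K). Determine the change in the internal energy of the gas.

17700 J

V₁ = nRT₁/P₁ = 1.91×8.314×579/128 = 71.8 L.
Isochoric: V stays 71.8 L; P/T = const ⇒ T₂ = 959 K, P₂ = 212 kPa.
For an ideal gas ΔU = nCvΔT with Cv = R/(γ−1) = 24.5 J/(mol·K).
ΔU = 1.91×24.5×(959−579) = 17700 J.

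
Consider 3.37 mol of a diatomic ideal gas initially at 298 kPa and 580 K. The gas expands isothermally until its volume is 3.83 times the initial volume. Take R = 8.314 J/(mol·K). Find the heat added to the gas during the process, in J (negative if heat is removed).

21800 J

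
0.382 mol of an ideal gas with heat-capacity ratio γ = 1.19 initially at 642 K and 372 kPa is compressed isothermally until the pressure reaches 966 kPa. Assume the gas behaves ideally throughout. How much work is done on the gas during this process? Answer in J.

1950 J

V₁ = nRT₁/P₁ = 0.382×8.314×642/372 = 5.48 L.
Isothermal: T stays 642 K; PV = const ⇒ V₂ = 2.11 L, P₂ = 966 kPa.
W = nRT ln(V₂/V₁) = 0.382×8.314×642×ln(0.385) = -1950 J.
Work done on the gas = −W_by = 1950 J.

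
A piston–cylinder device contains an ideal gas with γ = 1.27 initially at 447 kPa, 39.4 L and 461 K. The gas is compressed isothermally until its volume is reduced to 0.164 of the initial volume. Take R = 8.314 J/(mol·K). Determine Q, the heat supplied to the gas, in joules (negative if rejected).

n = P₁V₁/(RT₁) = 447×39.4/(8.314×461) = 4.60 mol.
Isothermal: T stays 461 K; PV = const ⇒ V₂ = 6.46 L, P₂ = 2730 kPa.
ΔU = 0 (ideal gas, T constant).
W = nRT ln(V₂/V₁) = 4.60×8.314×461×ln(0.164) = -31800 J.
Q = ΔU + W = -31800 J.

-31800 J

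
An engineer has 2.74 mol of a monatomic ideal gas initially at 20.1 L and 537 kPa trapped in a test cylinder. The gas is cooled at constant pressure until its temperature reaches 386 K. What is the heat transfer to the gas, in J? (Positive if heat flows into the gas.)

T₁ = P₁V₁/(nR) = 537×20.1/(2.74×8.314) = 474 K.
Isobaric: P stays 537 kPa; V/T = const ⇒ T₂ = 386 K, V₂ = 16.4 L.
W = PΔV = 537×(16.4−20.1) kPa·L = -2000 J.
ΔU = nCvΔT = 2.74×12.5×(386−474) = -3000 J.
Q = ΔU + W = nCpΔT = -5000 J.

-5000 J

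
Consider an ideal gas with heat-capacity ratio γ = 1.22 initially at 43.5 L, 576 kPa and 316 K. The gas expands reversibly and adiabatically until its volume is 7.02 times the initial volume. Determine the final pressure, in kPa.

53.4 kPa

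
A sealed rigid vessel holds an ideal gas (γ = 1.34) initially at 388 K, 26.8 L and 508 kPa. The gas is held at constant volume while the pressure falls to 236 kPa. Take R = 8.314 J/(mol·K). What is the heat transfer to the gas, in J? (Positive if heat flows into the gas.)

-21400 J

n = P₁V₁/(RT₁) = 508×26.8/(8.314×388) = 4.22 mol.
Isochoric: V stays 26.8 L; P/T = const ⇒ T₂ = 180 K, P₂ = 236 kPa.
W = 0 (no volume change).
ΔU = nCvΔT = 4.22×24.5×(180−388) = -21400 J.
Q = ΔU = -21400 J.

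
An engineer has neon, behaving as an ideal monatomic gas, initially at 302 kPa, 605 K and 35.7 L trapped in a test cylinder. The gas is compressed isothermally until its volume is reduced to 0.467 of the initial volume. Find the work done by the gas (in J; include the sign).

-8210 J

n = P₁V₁/(RT₁) = 302×35.7/(8.314×605) = 2.14 mol.
Isothermal: T stays 605 K; PV = const ⇒ V₂ = 16.7 L, P₂ = 647 kPa.
W = nRT ln(V₂/V₁) = 2.14×8.314×605×ln(0.467) = -8210 J.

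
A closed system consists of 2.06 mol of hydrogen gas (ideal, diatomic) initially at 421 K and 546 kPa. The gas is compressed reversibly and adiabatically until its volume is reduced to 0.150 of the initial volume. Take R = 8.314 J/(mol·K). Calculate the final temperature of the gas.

899 K

V₁ = nRT₁/P₁ = 2.06×8.314×421/546 = 13.2 L.
Adiabatic: TV^(γ−1) = const ⇒ T₂ = 421×(6.67)^0.400 = 899 K; PV^γ = const ⇒ P₂ = 7770 kPa.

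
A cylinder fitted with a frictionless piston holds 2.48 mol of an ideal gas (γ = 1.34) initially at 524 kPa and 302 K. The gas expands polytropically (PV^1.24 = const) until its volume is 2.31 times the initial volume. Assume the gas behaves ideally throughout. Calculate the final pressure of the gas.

V₁ = nRT₁/P₁ = 2.48×8.314×302/524 = 11.9 L.
Polytropic n=1.24: T₂ = T₁(V₁/V₂)^(n−1) = 302×(0.433)^0.24 = 247 K; P₂ = P₁(V₁/V₂)^n = 186 kPa.

186 kPa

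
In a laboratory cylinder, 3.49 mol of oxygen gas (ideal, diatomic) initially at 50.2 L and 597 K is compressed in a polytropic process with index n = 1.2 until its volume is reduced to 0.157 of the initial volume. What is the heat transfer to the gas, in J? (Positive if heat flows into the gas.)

-19400 J

P₁ = nRT₁/V₁ = 3.49×8.314×597/50.2 = 345 kPa.
Polytropic n=1.2: T₂ = T₁(V₁/V₂)^(n−1) = 597×(6.37)^0.20 = 865 K; P₂ = P₁(V₁/V₂)^n = 3180 kPa.
W = (P₁V₁−P₂V₂)/(n−1) = (345×50.2−3180×7.88)/0.20 = -38800 J.
ΔU = nCvΔT = 3.49×20.8×(865−597) = 19400 J.
Q = ΔU + W = -19400 J.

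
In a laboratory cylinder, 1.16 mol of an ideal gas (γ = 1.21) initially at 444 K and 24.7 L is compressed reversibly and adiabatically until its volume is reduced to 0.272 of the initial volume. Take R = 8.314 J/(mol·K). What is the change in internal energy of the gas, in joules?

P₁ = nRT₁/V₁ = 1.16×8.314×444/24.7 = 173 kPa.
Adiabatic: TV^(γ−1) = const ⇒ T₂ = 444×(3.68)^0.210 = 584 K; PV^γ = const ⇒ P₂ = 838 kPa.
For an ideal gas ΔU = nCvΔT with Cv = R/(γ−1) = 39.6 J/(mol·K).
ΔU = 1.16×39.6×(584−444) = 6410 J.

6410 J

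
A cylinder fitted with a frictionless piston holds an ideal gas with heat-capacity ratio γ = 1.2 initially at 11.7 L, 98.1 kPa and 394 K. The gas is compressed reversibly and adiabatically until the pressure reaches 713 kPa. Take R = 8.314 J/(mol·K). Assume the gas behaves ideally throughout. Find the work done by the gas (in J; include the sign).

n = P₁V₁/(RT₁) = 98.1×11.7/(8.314×394) = 0.350 mol.
Adiabatic: T₂/T₁ = (P₂/P₁)^((γ−1)/γ) ⇒ T₂ = 394×(7.27)^0.167 = 548 K; V₂ = 2.24 L.
ΔU = nCvΔT = 0.350×41.6×(548−394) = 2250 J.
Q = 0 for an adiabatic process, so W = −ΔU = -2250 J.

-2250 J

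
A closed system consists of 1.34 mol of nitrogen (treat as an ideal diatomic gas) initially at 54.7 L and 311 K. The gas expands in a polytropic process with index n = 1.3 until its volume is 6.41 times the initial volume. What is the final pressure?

P₁ = nRT₁/V₁ = 1.34×8.314×311/54.7 = 63.3 kPa.
Polytropic n=1.3: T₂ = T₁(V₁/V₂)^(n−1) = 311×(0.156)^0.30 = 178 K; P₂ = P₁(V₁/V₂)^n = 5.66 kPa.

5.66 kPa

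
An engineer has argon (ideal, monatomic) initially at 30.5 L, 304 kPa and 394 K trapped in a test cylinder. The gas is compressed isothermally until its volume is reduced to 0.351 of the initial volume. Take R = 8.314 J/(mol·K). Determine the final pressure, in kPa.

Isothermal: T stays 394 K; PV = const ⇒ V₂ = 10.7 L, P₂ = 866 kPa.

866 kPa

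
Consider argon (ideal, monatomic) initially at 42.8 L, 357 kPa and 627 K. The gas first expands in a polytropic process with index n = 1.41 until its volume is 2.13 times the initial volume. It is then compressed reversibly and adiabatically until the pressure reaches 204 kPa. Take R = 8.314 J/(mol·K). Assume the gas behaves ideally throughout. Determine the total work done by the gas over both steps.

6160 J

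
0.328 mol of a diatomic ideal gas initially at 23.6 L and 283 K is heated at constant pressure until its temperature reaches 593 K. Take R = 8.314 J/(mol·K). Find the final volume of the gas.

P₁ = nRT₁/V₁ = 0.328×8.314×283/23.6 = 32.7 kPa.
Isobaric: P stays 32.7 kPa; V/T = const ⇒ T₂ = 593 K, V₂ = 49.5 L.

49.5 L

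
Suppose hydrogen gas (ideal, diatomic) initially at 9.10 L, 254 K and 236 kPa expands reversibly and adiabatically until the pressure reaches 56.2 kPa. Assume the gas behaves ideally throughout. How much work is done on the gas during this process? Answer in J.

n = P₁V₁/(RT₁) = 236×9.10/(8.314×254) = 1.02 mol.
Adiabatic: T₂/T₁ = (P₂/P₁)^((γ−1)/γ) ⇒ T₂ = 254×(0.238)^0.286 = 169 K; V₂ = 25.4 L.
ΔU = nCvΔT = 1.02×20.8×(169−254) = -1810 J.
Q = 0 for an adiabatic process, so W = −ΔU = 1810 J.
Work done on the gas = −W_by = -1810 J.

-1810 J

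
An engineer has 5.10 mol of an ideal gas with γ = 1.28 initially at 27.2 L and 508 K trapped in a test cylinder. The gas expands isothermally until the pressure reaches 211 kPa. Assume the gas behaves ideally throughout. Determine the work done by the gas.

P₁ = nRT₁/V₁ = 5.10×8.314×508/27.2 = 792 kPa.
Isothermal: T stays 508 K; PV = const ⇒ V₂ = 102 L, P₂ = 211 kPa.
W = nRT ln(V₂/V₁) = 5.10×8.314×508×ln(3.75) = 28500 J.

28500 J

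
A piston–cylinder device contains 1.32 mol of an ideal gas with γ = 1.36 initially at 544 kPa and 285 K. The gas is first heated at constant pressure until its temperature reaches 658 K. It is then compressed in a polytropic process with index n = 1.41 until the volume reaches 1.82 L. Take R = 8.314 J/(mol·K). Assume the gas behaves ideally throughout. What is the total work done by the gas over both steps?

V₁ = nRT₁/P₁ = 1.32×8.314×285/544 = 5.75 L.
Step 1 — Isobaric: P stays 544 kPa; V/T = const ⇒ T₂ = 658 K, V₂ = 13.3 L.
W = PΔV = 544×(13.3−5.75) kPa·L = 4090 J.
ΔU = nCvΔT = 1.32×23.1×(658−285) = 11400 J.
Q = ΔU + W = nCpΔT = 15500 J.
State after step 1: P = 544 kPa, V = 13.3 L, T = 658 K.
Step 2 — Polytropic n=1.41: T₂ = T₁(V₁/V₂)^(n−1) = 658×(7.29)^0.41 = 1490 K; P₂ = P₁(V₁/V₂)^n = 8960 kPa.
W = (P₁V₁−P₂V₂)/(n−1) = (544×13.3−8960×1.82)/0.41 = -22200 J.
ΔU = nCvΔT = 1.32×23.1×(1490−658) = 25200 J.
Q = ΔU + W = 3080 J.
Net over both steps: W = -18100 J, Q = 18500 J, ΔU = 36600 J.

-18100 J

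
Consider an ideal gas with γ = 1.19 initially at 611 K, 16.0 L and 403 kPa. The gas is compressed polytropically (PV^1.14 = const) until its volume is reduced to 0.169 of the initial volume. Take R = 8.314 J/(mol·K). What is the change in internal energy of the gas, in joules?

9590 J

n = P₁V₁/(RT₁) = 403×16.0/(8.314×611) = 1.27 mol.
Polytropic n=1.14: T₂ = T₁(V₁/V₂)^(n−1) = 611×(5.92)^0.14 = 784 K; P₂ = P₁(V₁/V₂)^n = 3060 kPa.
For an ideal gas ΔU = nCvΔT with Cv = R/(γ−1) = 43.8 J/(mol·K).
ΔU = 1.27×43.8×(784−611) = 9590 J.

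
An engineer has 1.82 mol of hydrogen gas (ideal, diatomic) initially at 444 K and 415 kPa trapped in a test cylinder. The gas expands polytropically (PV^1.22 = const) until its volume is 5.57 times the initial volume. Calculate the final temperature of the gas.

V₁ = nRT₁/P₁ = 1.82×8.314×444/415 = 16.2 L.
Polytropic n=1.22: T₂ = T₁(V₁/V₂)^(n−1) = 444×(0.180)^0.22 = 304 K; P₂ = P₁(V₁/V₂)^n = 51.1 kPa.

304 K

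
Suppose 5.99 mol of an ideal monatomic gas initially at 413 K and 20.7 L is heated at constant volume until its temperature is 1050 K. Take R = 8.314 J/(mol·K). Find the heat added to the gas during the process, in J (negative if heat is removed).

P₁ = nRT₁/V₁ = 5.99×8.314×413/20.7 = 994 kPa.
Isochoric: V stays 20.7 L; P/T = const ⇒ T₂ = 1050 K, P₂ = 2530 kPa.
W = 0 (no volume change).
ΔU = nCvΔT = 5.99×12.5×(1050−413) = 47600 J.
Q = ΔU = 47600 J.

47600 J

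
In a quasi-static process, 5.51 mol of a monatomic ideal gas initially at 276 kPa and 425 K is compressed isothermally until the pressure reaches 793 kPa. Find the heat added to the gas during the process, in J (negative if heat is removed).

-20500 J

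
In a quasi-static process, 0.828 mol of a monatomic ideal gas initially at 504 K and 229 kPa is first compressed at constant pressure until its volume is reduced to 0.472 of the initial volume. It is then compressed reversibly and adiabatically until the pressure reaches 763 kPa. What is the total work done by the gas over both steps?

-3350 J

V₁ = nRT₁/P₁ = 0.828×8.314×504/229 = 15.2 L.
Step 1 — Isobaric: P stays 229 kPa; V/T = const ⇒ T₂ = 238 K, V₂ = 7.15 L.
W = PΔV = 229×(7.15−15.2) kPa·L = -1830 J.
ΔU = nCvΔT = 0.828×12.5×(238−504) = -2750 J.
Q = ΔU + W = nCpΔT = -4580 J.
State after step 1: P = 229 kPa, V = 7.15 L, T = 238 K.
Step 2 — Adiabatic: T₂/T₁ = (P₂/P₁)^((γ−1)/γ) ⇒ T₂ = 238×(3.33)^0.400 = 385 K; V₂ = 3.47 L.
ΔU = nCvΔT = 0.828×12.5×(385−238) = 1520 J.
Q = 0 for an adiabatic process, so W = −ΔU = -1520 J.
Net over both steps: W = -3350 J, Q = -4580 J, ΔU = -1230 J.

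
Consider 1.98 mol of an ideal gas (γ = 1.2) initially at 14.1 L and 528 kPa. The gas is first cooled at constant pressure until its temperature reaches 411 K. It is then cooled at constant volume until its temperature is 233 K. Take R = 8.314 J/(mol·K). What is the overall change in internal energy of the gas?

T₁ = P₁V₁/(nR) = 528×14.1/(1.98×8.314) = 452 K.
Step 1 — Isobaric: P stays 528 kPa; V/T = const ⇒ T₂ = 411 K, V₂ = 12.8 L.
W = PΔV = 528×(12.8−14.1) kPa·L = -679 J.
ΔU = nCvΔT = 1.98×41.6×(411−452) = -3400 J.
Q = ΔU + W = nCpΔT = -4070 J.
State after step 1: P = 528 kPa, V = 12.8 L, T = 411 K.
Step 2 — Isochoric: V stays 12.8 L; P/T = const ⇒ T₂ = 233 K, P₂ = 299 kPa.
W = 0 (no volume change).
ΔU = nCvΔT = 1.98×41.6×(233−411) = -14700 J.
Q = ΔU = -14700 J.
Net over both steps: W = -679 J, Q = -18700 J, ΔU = -18000 J.

-18000 J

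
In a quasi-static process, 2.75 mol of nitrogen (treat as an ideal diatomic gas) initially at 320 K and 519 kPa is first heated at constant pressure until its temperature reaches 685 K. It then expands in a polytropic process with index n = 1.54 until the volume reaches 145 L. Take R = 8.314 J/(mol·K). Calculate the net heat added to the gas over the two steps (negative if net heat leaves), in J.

V₁ = nRT₁/P₁ = 2.75×8.314×320/519 = 14.1 L.
Step 1 — Isobaric: P stays 519 kPa; V/T = const ⇒ T₂ = 685 K, V₂ = 30.2 L.
W = PΔV = 519×(30.2−14.1) kPa·L = 8350 J.
ΔU = nCvΔT = 2.75×20.8×(685−320) = 20900 J.
Q = ΔU + W = nCpΔT = 29200 J.
State after step 1: P = 519 kPa, V = 30.2 L, T = 685 K.
Step 2 — Polytropic n=1.54: T₂ = T₁(V₁/V₂)^(n−1) = 685×(0.208)^0.54 = 293 K; P₂ = P₁(V₁/V₂)^n = 46.3 kPa.
W = (P₁V₁−P₂V₂)/(n−1) = (519×30.2−46.3×145)/0.54 = 16600 J.
ΔU = nCvΔT = 2.75×20.8×(293−685) = -22400 J.
Q = ΔU + W = -5800 J.
Net over both steps: W = 24900 J, Q = 23400 J, ΔU = -1520 J.

23400 J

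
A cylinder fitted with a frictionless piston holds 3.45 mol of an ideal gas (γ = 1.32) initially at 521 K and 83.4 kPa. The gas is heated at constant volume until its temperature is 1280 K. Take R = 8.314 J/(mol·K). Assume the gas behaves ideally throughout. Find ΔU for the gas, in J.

V₁ = nRT₁/P₁ = 3.45×8.314×521/83.4 = 179 L.
Isochoric: V stays 179 L; P/T = const ⇒ T₂ = 1280 K, P₂ = 205 kPa.
For an ideal gas ΔU = nCvΔT with Cv = R/(γ−1) = 26.0 J/(mol·K).
ΔU = 3.45×26.0×(1280−521) = 68000 J.

68000 J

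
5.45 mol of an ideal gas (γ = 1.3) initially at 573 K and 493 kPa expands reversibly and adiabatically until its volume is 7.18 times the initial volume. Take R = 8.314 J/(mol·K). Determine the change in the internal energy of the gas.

V₁ = nRT₁/P₁ = 5.45×8.314×573/493 = 52.7 L.
Adiabatic: TV^(γ−1) = const ⇒ T₂ = 573×(0.139)^0.300 = 317 K; PV^γ = const ⇒ P₂ = 38.0 kPa.
For an ideal gas ΔU = nCvΔT with Cv = R/(γ−1) = 27.7 J/(mol·K).
ΔU = 5.45×27.7×(317−573) = -38600 J.

-38600 J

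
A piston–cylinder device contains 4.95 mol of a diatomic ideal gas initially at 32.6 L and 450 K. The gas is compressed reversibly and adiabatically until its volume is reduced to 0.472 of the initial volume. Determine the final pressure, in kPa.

1630 kPa

P₁ = nRT₁/V₁ = 4.95×8.314×450/32.6 = 568 kPa.
Adiabatic: TV^(γ−1) = const ⇒ T₂ = 450×(2.12)^0.400 = 608 K; PV^γ = const ⇒ P₂ = 1630 kPa.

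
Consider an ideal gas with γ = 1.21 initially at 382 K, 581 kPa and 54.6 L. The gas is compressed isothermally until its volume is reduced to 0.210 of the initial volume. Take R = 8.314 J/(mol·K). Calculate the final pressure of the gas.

2770 kPa

Isothermal: T stays 382 K; PV = const ⇒ V₂ = 11.5 L, P₂ = 2770 kPa.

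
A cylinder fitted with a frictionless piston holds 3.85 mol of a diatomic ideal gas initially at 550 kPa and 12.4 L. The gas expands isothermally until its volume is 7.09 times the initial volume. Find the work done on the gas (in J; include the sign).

-13400 J

T₁ = P₁V₁/(nR) = 550×12.4/(3.85×8.314) = 213 K.
Isothermal: T stays 213 K; PV = const ⇒ V₂ = 87.9 L, P₂ = 77.6 kPa.
W = nRT ln(V₂/V₁) = 3.85×8.314×213×ln(7.09) = 13400 J.
Work done on the gas = −W_by = -13400 J.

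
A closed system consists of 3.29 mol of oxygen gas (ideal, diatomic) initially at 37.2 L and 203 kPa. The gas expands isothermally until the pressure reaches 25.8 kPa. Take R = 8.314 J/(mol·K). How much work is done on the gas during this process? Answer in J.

-15600 J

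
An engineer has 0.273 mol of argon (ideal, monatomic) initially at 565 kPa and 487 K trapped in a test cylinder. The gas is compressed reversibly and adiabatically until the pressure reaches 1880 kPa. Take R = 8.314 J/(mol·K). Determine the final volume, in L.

0.951 L

V₁ = nRT₁/P₁ = 0.273×8.314×487/565 = 1.96 L.
Adiabatic: T₂/T₁ = (P₂/P₁)^((γ−1)/γ) ⇒ T₂ = 487×(3.33)^0.400 = 788 K; V₂ = 0.951 L.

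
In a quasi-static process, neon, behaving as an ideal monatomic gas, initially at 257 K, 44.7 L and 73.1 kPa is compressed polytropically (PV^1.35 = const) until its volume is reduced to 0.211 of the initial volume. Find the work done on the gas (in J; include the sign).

6760 J

n = P₁V₁/(RT₁) = 73.1×44.7/(8.314×257) = 1.53 mol.
Polytropic n=1.35: T₂ = T₁(V₁/V₂)^(n−1) = 257×(4.74)^0.35 = 443 K; P₂ = P₁(V₁/V₂)^n = 597 kPa.
W = (P₁V₁−P₂V₂)/(n−1) = (73.1×44.7−597×9.43)/0.35 = -6760 J.
Work done on the gas = −W_by = 6760 J.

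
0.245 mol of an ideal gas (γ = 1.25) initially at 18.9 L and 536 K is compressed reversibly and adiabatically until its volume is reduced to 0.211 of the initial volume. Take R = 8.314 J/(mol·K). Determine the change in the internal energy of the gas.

2080 J

P₁ = nRT₁/V₁ = 0.245×8.314×536/18.9 = 57.8 kPa.
Adiabatic: TV^(γ−1) = const ⇒ T₂ = 536×(4.74)^0.250 = 791 K; PV^γ = const ⇒ P₂ = 404 kPa.
For an ideal gas ΔU = nCvΔT with Cv = R/(γ−1) = 33.3 J/(mol·K).
ΔU = 0.245×33.3×(791−536) = 2080 J.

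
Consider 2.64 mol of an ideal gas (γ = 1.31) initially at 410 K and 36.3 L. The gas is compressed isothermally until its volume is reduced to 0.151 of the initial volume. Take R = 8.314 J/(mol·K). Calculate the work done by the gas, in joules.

P₁ = nRT₁/V₁ = 2.64×8.314×410/36.3 = 248 kPa.
Isothermal: T stays 410 K; PV = const ⇒ V₂ = 5.48 L, P₂ = 1640 kPa.
W = nRT ln(V₂/V₁) = 2.64×8.314×410×ln(0.151) = -17000 J.

-17000 J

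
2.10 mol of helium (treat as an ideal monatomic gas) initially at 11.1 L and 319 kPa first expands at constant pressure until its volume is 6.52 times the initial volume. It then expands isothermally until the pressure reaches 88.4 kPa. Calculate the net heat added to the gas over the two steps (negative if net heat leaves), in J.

78500 J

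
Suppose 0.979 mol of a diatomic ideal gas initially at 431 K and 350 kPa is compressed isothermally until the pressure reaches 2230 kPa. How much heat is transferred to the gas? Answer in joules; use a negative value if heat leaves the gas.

V₁ = nRT₁/P₁ = 0.979×8.314×431/350 = 10.0 L.
Isothermal: T stays 431 K; PV = const ⇒ V₂ = 1.57 L, P₂ = 2230 kPa.
ΔU = 0 (ideal gas, T constant).
W = nRT ln(V₂/V₁) = 0.979×8.314×431×ln(0.157) = -6500 J.
Q = ΔU + W = -6500 J.

-6500 J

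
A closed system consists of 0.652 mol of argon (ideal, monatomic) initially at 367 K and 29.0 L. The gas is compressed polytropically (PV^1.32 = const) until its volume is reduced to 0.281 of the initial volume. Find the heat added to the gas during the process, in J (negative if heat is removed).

-1620 J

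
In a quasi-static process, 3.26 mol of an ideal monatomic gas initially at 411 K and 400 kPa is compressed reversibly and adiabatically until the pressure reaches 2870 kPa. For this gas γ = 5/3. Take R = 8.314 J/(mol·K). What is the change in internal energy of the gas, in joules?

V₁ = nRT₁/P₁ = 3.26×8.314×411/400 = 27.8 L.
Adiabatic: T₂/T₁ = (P₂/P₁)^((γ−1)/γ) ⇒ T₂ = 411×(7.17)^0.400 = 904 K; V₂ = 8.54 L.
For an ideal gas ΔU = nCvΔT with Cv = (3/2)R = 12.5 J/(mol·K).
ΔU = 3.26×12.5×(904−411) = 20000 J.

20000 J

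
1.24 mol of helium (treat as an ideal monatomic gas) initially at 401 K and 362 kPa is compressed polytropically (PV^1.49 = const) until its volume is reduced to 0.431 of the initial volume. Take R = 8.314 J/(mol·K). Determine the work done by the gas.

-4310 J

V₁ = nRT₁/P₁ = 1.24×8.314×401/362 = 11.4 L.
Polytropic n=1.49: T₂ = T₁(V₁/V₂)^(n−1) = 401×(2.32)^0.49 = 606 K; P₂ = P₁(V₁/V₂)^n = 1270 kPa.
W = (P₁V₁−P₂V₂)/(n−1) = (362×11.4−1270×4.92)/0.49 = -4310 J.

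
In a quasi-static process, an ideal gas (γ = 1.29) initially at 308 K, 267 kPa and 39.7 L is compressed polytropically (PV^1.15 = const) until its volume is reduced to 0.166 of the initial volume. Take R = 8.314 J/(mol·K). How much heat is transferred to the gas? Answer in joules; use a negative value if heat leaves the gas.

n = P₁V₁/(RT₁) = 267×39.7/(8.314×308) = 4.14 mol.
Polytropic n=1.15: T₂ = T₁(V₁/V₂)^(n−1) = 308×(6.02)^0.15 = 403 K; P₂ = P₁(V₁/V₂)^n = 2110 kPa.
W = (P₁V₁−P₂V₂)/(n−1) = (267×39.7−2110×6.59)/0.15 = -21800 J.
ΔU = nCvΔT = 4.14×28.7×(403−308) = 11300 J.
Q = ΔU + W = -10500 J.

-10500 J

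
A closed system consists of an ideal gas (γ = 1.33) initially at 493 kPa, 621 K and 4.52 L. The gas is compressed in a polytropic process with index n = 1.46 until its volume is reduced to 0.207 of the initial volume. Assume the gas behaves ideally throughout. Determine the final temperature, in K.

1280 K

Polytropic n=1.46: T₂ = T₁(V₁/V₂)^(n−1) = 621×(4.83)^0.46 = 1280 K; P₂ = P₁(V₁/V₂)^n = 4920 kPa.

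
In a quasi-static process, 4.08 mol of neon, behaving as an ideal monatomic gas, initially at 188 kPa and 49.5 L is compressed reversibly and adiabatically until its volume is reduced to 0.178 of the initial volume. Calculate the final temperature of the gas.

867 K

T₁ = P₁V₁/(nR) = 188×49.5/(4.08×8.314) = 274 K.
Adiabatic: TV^(γ−1) = const ⇒ T₂ = 274×(5.62)^0.667 = 867 K; PV^γ = const ⇒ P₂ = 3340 kPa.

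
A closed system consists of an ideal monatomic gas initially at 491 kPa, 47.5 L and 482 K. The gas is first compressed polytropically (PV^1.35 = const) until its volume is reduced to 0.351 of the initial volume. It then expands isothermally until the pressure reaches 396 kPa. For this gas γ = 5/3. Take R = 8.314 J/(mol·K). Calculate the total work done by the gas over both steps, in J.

n = P₁V₁/(RT₁) = 491×47.5/(8.314×482) = 5.82 mol.
Step 1 — Polytropic n=1.35: T₂ = T₁(V₁/V₂)^(n−1) = 482×(2.85)^0.35 = 695 K; P₂ = P₁(V₁/V₂)^n = 2020 kPa.
W = (P₁V₁−P₂V₂)/(n−1) = (491×47.5−2020×16.7)/0.35 = -29500 J.
ΔU = nCvΔT = 5.82×12.5×(695−482) = 15500 J.
Q = ΔU + W = -14000 J.
State after step 1: P = 2020 kPa, V = 16.7 L, T = 695 K.
Step 2 — Isothermal: T stays 695 K; PV = const ⇒ V₂ = 85.0 L, P₂ = 396 kPa.
ΔU = 0 (ideal gas, T constant).
W = nRT ln(V₂/V₁) = 5.82×8.314×695×ln(5.10) = 54800 J.
Q = ΔU + W = 54800 J.
Net over both steps: W = 25300 J, Q = 40800 J, ΔU = 15500 J.

25300 J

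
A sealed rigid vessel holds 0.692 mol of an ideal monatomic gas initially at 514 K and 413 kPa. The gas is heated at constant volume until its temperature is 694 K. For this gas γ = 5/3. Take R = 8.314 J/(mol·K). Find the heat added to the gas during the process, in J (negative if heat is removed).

1550 J

V₁ = nRT₁/P₁ = 0.692×8.314×514/413 = 7.16 L.
Isochoric: V stays 7.16 L; P/T = const ⇒ T₂ = 694 K, P₂ = 558 kPa.
W = 0 (no volume change).
ΔU = nCvΔT = 0.692×12.5×(694−514) = 1550 J.
Q = ΔU = 1550 J.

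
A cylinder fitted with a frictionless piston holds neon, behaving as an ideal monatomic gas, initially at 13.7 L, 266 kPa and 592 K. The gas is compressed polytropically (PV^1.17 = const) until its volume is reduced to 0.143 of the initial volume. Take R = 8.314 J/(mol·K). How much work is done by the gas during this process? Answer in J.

n = P₁V₁/(RT₁) = 266×13.7/(8.314×592) = 0.740 mol.
Polytropic n=1.17: T₂ = T₁(V₁/V₂)^(n−1) = 592×(6.99)^0.17 = 824 K; P₂ = P₁(V₁/V₂)^n = 2590 kPa.
W = (P₁V₁−P₂V₂)/(n−1) = (266×13.7−2590×1.96)/0.17 = -8400 J.

-8400 J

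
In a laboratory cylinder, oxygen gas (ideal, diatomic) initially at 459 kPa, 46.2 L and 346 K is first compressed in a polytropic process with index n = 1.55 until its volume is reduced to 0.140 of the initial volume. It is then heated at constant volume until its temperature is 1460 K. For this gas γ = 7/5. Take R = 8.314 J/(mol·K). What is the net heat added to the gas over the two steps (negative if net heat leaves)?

n = P₁V₁/(RT₁) = 459×46.2/(8.314×346) = 7.37 mol.
Step 1 — Polytropic n=1.55: T₂ = T₁(V₁/V₂)^(n−1) = 346×(7.14)^0.55 = 1020 K; P₂ = P₁(V₁/V₂)^n = 9670 kPa.
W = (P₁V₁−P₂V₂)/(n−1) = (459×46.2−9670×6.47)/0.55 = -75100 J.
ΔU = nCvΔT = 7.37×20.8×(1020−346) = 103000 J.
Q = ΔU + W = 28200 J.
State after step 1: P = 9670 kPa, V = 6.47 L, T = 1020 K.
Step 2 — Isochoric: V stays 6.47 L; P/T = const ⇒ T₂ = 1460 K, P₂ = 13800 kPa.
W = 0 (no volume change).
ΔU = nCvΔT = 7.37×20.8×(1460−1020) = 67400 J.
Q = ΔU = 67400 J.
Net over both steps: W = -75100 J, Q = 95600 J, ΔU = 171000 J.

95600 J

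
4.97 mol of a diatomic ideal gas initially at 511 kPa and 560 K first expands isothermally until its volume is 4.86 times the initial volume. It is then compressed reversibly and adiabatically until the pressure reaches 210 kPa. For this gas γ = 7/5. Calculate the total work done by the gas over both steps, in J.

V₁ = nRT₁/P₁ = 4.97×8.314×560/511 = 45.3 L.
Step 1 — Isothermal: T stays 560 K; PV = const ⇒ V₂ = 220 L, P₂ = 105 kPa.
ΔU = 0 (ideal gas, T constant).
W = nRT ln(V₂/V₁) = 4.97×8.314×560×ln(4.86) = 36600 J.
Q = ΔU + W = 36600 J.
State after step 1: P = 105 kPa, V = 220 L, T = 560 K.
Step 2 — Adiabatic: T₂/T₁ = (P₂/P₁)^((γ−1)/γ) ⇒ T₂ = 560×(2.00)^0.286 = 682 K; V₂ = 134 L.
ΔU = nCvΔT = 4.97×20.8×(682−560) = 12600 J.
Q = 0 for an adiabatic process, so W = −ΔU = -12600 J.
Net over both steps: W = 23900 J, Q = 36600 J, ΔU = 12600 J.

23900 J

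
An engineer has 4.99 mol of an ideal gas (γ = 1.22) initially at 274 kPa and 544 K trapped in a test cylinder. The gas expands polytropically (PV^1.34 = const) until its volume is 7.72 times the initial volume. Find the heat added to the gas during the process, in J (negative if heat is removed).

-18100 J

V₁ = nRT₁/P₁ = 4.99×8.314×544/274 = 82.4 L.
Polytropic n=1.34: T₂ = T₁(V₁/V₂)^(n−1) = 544×(0.130)^0.34 = 272 K; P₂ = P₁(V₁/V₂)^n = 17.7 kPa.
W = (P₁V₁−P₂V₂)/(n−1) = (274×82.4−17.7×636)/0.34 = 33200 J.
ΔU = nCvΔT = 4.99×37.8×(272−544) = -51400 J.
Q = ΔU + W = -18100 J.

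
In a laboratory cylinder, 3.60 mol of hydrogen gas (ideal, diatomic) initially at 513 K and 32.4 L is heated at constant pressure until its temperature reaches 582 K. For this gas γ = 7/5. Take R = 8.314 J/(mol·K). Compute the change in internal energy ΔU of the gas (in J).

P₁ = nRT₁/V₁ = 3.60×8.314×513/32.4 = 474 kPa.
Isobaric: P stays 474 kPa; V/T = const ⇒ T₂ = 582 K, V₂ = 36.8 L.
For an ideal gas ΔU = nCvΔT with Cv = (5/2)R = 20.8 J/(mol·K).
ΔU = 3.60×20.8×(582−513) = 5160 J.

5160 J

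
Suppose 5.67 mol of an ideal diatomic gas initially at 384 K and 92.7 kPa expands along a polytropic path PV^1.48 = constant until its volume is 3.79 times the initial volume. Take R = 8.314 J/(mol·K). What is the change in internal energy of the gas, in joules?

-21400 J

V₁ = nRT₁/P₁ = 5.67×8.314×384/92.7 = 195 L.
Polytropic n=1.48: T₂ = T₁(V₁/V₂)^(n−1) = 384×(0.264)^0.48 = 203 K; P₂ = P₁(V₁/V₂)^n = 12.9 kPa.
For an ideal gas ΔU = nCvΔT with Cv = (5/2)R = 20.8 J/(mol·K).
ΔU = 5.67×20.8×(203−384) = -21400 J.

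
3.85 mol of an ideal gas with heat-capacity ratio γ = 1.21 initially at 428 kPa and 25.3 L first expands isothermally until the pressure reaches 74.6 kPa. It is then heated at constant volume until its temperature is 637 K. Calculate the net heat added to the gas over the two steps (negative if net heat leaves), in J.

64400 J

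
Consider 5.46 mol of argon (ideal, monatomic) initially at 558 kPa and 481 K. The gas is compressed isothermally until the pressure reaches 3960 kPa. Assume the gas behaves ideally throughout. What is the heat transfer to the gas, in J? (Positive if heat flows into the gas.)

-42800 J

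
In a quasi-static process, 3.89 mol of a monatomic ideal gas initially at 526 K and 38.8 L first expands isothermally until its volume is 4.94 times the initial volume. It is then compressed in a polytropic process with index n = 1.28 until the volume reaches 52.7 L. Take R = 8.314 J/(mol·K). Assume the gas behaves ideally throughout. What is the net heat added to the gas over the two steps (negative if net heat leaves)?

11800 J

P₁ = nRT₁/V₁ = 3.89×8.314×526/38.8 = 438 kPa.
Step 1 — Isothermal: T stays 526 K; PV = const ⇒ V₂ = 192 L, P₂ = 88.8 kPa.
ΔU = 0 (ideal gas, T constant).
W = nRT ln(V₂/V₁) = 3.89×8.314×526×ln(4.94) = 27200 J.
Q = ΔU + W = 27200 J.
State after step 1: P = 88.8 kPa, V = 192 L, T = 526 K.
Step 2 — Polytropic n=1.28: T₂ = T₁(V₁/V₂)^(n−1) = 526×(3.64)^0.28 = 755 K; P₂ = P₁(V₁/V₂)^n = 463 kPa.
W = (P₁V₁−P₂V₂)/(n−1) = (88.8×192−463×52.7)/0.28 = -26500 J.
ΔU = nCvΔT = 3.89×12.5×(755−526) = 11100 J.
Q = ΔU + W = -15300 J.
Net over both steps: W = 713 J, Q = 11800 J, ΔU = 11100 J.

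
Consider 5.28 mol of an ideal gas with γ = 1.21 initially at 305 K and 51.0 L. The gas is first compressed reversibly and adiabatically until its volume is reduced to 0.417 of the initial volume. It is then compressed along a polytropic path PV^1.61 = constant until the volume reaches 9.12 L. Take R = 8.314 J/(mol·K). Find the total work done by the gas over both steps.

P₁ = nRT₁/V₁ = 5.28×8.314×305/51.0 = 263 kPa.
Step 1 — Adiabatic: TV^(γ−1) = const ⇒ T₂ = 305×(2.40)^0.210 = 366 K; PV^γ = const ⇒ P₂ = 757 kPa.
ΔU = nCvΔT = 5.28×39.6×(366−305) = 12900 J.
Q = 0 for an adiabatic process, so W = −ΔU = -12900 J.
State after step 1: P = 757 kPa, V = 21.3 L, T = 366 K.
Step 2 — Polytropic n=1.61: T₂ = T₁(V₁/V₂)^(n−1) = 366×(2.33)^0.61 = 614 K; P₂ = P₁(V₁/V₂)^n = 2960 kPa.
W = (P₁V₁−P₂V₂)/(n−1) = (757×21.3−2960×9.12)/0.61 = -17800 J.
ΔU = nCvΔT = 5.28×39.6×(614−366) = 51800 J.
Q = ΔU + W = 34000 J.
Net over both steps: W = -30700 J, Q = 34000 J, ΔU = 64700 J.

-30700 J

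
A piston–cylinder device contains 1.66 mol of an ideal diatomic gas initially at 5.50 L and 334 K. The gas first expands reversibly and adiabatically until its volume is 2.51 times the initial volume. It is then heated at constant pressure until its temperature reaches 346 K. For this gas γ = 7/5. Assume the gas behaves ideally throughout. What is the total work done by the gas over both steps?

P₁ = nRT₁/V₁ = 1.66×8.314×334/5.50 = 838 kPa.
Step 1 — Adiabatic: TV^(γ−1) = const ⇒ T₂ = 334×(0.398)^0.400 = 231 K; PV^γ = const ⇒ P₂ = 231 kPa.
ΔU = nCvΔT = 1.66×20.8×(231−334) = -3550 J.
Q = 0 for an adiabatic process, so W = −ΔU = 3550 J.
State after step 1: P = 231 kPa, V = 13.8 L, T = 231 K.
Step 2 — Isobaric: P stays 231 kPa; V/T = const ⇒ T₂ = 346 K, V₂ = 20.7 L.
W = PΔV = 231×(20.7−13.8) kPa·L = 1590 J.
ΔU = nCvΔT = 1.66×20.8×(346−231) = 3960 J.
Q = ΔU + W = nCpΔT = 5550 J.
Net over both steps: W = 5130 J, Q = 5550 J, ΔU = 414 J.

5130 J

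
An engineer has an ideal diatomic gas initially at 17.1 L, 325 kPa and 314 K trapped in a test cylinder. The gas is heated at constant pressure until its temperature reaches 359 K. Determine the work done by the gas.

n = P₁V₁/(RT₁) = 325×17.1/(8.314×314) = 2.13 mol.
Isobaric: P stays 325 kPa; V/T = const ⇒ T₂ = 359 K, V₂ = 19.6 L.
W = PΔV = 325×(19.6−17.1) kPa·L = 796 J.

796 J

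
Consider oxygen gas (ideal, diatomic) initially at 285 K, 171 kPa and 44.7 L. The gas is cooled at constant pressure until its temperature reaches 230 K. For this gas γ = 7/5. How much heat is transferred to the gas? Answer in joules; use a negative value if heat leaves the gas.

n = P₁V₁/(RT₁) = 171×44.7/(8.314×285) = 3.23 mol.
Isobaric: P stays 171 kPa; V/T = const ⇒ T₂ = 230 K, V₂ = 36.1 L.
W = PΔV = 171×(36.1−44.7) kPa·L = -1480 J.
ΔU = nCvΔT = 3.23×20.8×(230−285) = -3690 J.
Q = ΔU + W = nCpΔT = -5160 J.

-5160 J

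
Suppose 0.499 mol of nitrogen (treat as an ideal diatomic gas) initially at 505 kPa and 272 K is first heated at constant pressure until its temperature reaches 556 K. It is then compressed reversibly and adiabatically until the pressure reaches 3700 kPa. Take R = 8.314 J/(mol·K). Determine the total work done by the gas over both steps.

V₁ = nRT₁/P₁ = 0.499×8.314×272/505 = 2.23 L.
Step 1 — Isobaric: P stays 505 kPa; V/T = const ⇒ T₂ = 556 K, V₂ = 4.57 L.
W = PΔV = 505×(4.57−2.23) kPa·L = 1180 J.
ΔU = nCvΔT = 0.499×20.8×(556−272) = 2950 J.
Q = ΔU + W = nCpΔT = 4120 J.
State after step 1: P = 505 kPa, V = 4.57 L, T = 556 K.
Step 2 — Adiabatic: T₂/T₁ = (P₂/P₁)^((γ−1)/γ) ⇒ T₂ = 556×(7.33)^0.286 = 982 K; V₂ = 1.10 L.
ΔU = nCvΔT = 0.499×20.8×(982−556) = 4420 J.
Q = 0 for an adiabatic process, so W = −ΔU = -4420 J.
Net over both steps: W = -3240 J, Q = 4120 J, ΔU = 7370 J.

-3240 J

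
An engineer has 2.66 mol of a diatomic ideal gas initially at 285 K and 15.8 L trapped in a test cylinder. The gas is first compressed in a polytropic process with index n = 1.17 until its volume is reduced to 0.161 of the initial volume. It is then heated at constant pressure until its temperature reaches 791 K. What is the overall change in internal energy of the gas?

28000 J

P₁ = nRT₁/V₁ = 2.66×8.314×285/15.8 = 399 kPa.
Step 1 — Polytropic n=1.17: T₂ = T₁(V₁/V₂)^(n−1) = 285×(6.21)^0.17 = 389 K; P₂ = P₁(V₁/V₂)^n = 3380 kPa.
W = (P₁V₁−P₂V₂)/(n−1) = (399×15.8−3380×2.54)/0.17 = -13500 J.
ΔU = nCvΔT = 2.66×20.8×(389−285) = 5740 J.
Q = ΔU + W = -7760 J.
State after step 1: P = 3380 kPa, V = 2.54 L, T = 389 K.
Step 2 — Isobaric: P stays 3380 kPa; V/T = const ⇒ T₂ = 791 K, V₂ = 5.18 L.
W = PΔV = 3380×(5.18−2.54) kPa·L = 8900 J.
ΔU = nCvΔT = 2.66×20.8×(791−389) = 22200 J.
Q = ΔU + W = nCpΔT = 31100 J.
Net over both steps: W = -4600 J, Q = 23400 J, ΔU = 28000 J.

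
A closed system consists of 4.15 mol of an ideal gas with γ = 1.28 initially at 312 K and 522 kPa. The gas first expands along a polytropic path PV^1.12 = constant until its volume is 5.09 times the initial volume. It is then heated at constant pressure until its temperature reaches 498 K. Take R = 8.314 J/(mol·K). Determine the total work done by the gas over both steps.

24200 J

V₁ = nRT₁/P₁ = 4.15×8.314×312/522 = 20.6 L.
Step 1 — Polytropic n=1.12: T₂ = T₁(V₁/V₂)^(n−1) = 312×(0.196)^0.12 = 257 K; P₂ = P₁(V₁/V₂)^n = 84.4 kPa.
W = (P₁V₁−P₂V₂)/(n−1) = (522×20.6−84.4×105)/0.12 = 15900 J.
ΔU = nCvΔT = 4.15×29.7×(257−312) = -6820 J.
Q = ΔU + W = 9090 J.
State after step 1: P = 84.4 kPa, V = 105 L, T = 257 K.
Step 2 — Isobaric: P stays 84.4 kPa; V/T = const ⇒ T₂ = 498 K, V₂ = 204 L.
W = PΔV = 84.4×(204−105) kPa·L = 8330 J.
ΔU = nCvΔT = 4.15×29.7×(498−257) = 29700 J.
Q = ΔU + W = nCpΔT = 38100 J.
Net over both steps: W = 24200 J, Q = 47200 J, ΔU = 22900 J.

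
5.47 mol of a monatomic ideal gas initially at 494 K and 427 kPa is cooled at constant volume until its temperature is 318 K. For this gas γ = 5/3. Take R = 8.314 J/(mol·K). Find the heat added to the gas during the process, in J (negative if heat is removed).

V₁ = nRT₁/P₁ = 5.47×8.314×494/427 = 52.6 L.
Isochoric: V stays 52.6 L; P/T = const ⇒ T₂ = 318 K, P₂ = 275 kPa.
W = 0 (no volume change).
ΔU = nCvΔT = 5.47×12.5×(318−494) = -12000 J.
Q = ΔU = -12000 J.

-12000 J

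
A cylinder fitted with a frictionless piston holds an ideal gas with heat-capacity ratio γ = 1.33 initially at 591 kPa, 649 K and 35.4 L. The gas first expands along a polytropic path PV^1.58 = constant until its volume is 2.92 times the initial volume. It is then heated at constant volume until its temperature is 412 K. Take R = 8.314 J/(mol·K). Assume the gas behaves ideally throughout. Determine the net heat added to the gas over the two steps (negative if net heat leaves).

n = P₁V₁/(RT₁) = 591×35.4/(8.314×649) = 3.88 mol.
Step 1 — Polytropic n=1.58: T₂ = T₁(V₁/V₂)^(n−1) = 649×(0.342)^0.58 = 349 K; P₂ = P₁(V₁/V₂)^n = 109 kPa.
W = (P₁V₁−P₂V₂)/(n−1) = (591×35.4−109×103)/0.58 = 16700 J.
ΔU = nCvΔT = 3.88×25.2×(349−649) = -29300 J.
Q = ΔU + W = -12600 J.
State after step 1: P = 109 kPa, V = 103 L, T = 349 K.
Step 2 — Isochoric: V stays 103 L; P/T = const ⇒ T₂ = 412 K, P₂ = 128 kPa.
W = 0 (no volume change).
ΔU = nCvΔT = 3.88×25.2×(412−349) = 6190 J.
Q = ΔU = 6190 J.
Net over both steps: W = 16700 J, Q = -6460 J, ΔU = -23200 J.

-6460 J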